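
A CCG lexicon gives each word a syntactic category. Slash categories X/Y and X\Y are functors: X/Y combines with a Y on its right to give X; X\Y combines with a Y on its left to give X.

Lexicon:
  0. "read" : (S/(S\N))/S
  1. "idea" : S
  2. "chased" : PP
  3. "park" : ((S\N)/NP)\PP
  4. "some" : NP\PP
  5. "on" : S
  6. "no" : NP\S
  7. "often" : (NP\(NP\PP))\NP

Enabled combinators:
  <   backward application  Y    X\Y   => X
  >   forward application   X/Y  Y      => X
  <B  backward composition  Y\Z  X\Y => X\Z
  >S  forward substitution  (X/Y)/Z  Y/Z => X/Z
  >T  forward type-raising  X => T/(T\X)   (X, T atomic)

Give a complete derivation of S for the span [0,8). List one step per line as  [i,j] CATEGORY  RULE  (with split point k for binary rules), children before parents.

[0,8] S   >
  [0,2] S/(S\N)   >
    [0,1] "read" : (S/(S\N))/S
    [1,2] "idea" : S
  [2,8] S\N   >
    [2,4] (S\N)/NP   <
      [2,3] "chased" : PP
      [3,4] "park" : ((S\N)/NP)\PP
    [4,8] NP   <
      [4,5] "some" : NP\PP
      [5,8] NP\(NP\PP)   <
        [5,7] NP   >
          [5,6] NP/(NP\S)   >T
            [5,6] "on" : S
          [6,7] "no" : NP\S
        [7,8] "often" : (NP\(NP\PP))\NP

[0,1] (S/(S\N))/S  lex  "read"
[1,2] S  lex  "idea"
[0,2] S/(S\N)  >  k=1
[2,3] PP  lex  "chased"
[3,4] ((S\N)/NP)\PP  lex  "park"
[2,4] (S\N)/NP  <  k=3
[4,5] NP\PP  lex  "some"
[5,6] S  lex  "on"
[5,6] NP/(NP\S)  >T
[6,7] NP\S  lex  "no"
[5,7] NP  >  k=6
[7,8] (NP\(NP\PP))\NP  lex  "often"
[5,8] NP\(NP\PP)  <  k=7
[4,8] NP  <  k=5
[2,8] S\N  >  k=4
[0,8] S  >  k=2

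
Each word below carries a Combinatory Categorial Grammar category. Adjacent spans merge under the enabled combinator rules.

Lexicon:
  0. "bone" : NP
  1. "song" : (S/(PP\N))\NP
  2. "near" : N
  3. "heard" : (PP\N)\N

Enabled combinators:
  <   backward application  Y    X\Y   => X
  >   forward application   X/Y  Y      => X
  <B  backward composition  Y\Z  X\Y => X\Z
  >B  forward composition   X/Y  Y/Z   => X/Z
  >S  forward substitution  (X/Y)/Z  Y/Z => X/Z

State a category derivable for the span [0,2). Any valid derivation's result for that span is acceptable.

S/(PP\N)

[0,4] S   >
  [0,2] S/(PP\N)   <
    [0,1] "bone" : NP
    [1,2] "song" : (S/(PP\N))\NP
  [2,4] PP\N   <
    [2,3] "near" : N
    [3,4] "heard" : (PP\N)\N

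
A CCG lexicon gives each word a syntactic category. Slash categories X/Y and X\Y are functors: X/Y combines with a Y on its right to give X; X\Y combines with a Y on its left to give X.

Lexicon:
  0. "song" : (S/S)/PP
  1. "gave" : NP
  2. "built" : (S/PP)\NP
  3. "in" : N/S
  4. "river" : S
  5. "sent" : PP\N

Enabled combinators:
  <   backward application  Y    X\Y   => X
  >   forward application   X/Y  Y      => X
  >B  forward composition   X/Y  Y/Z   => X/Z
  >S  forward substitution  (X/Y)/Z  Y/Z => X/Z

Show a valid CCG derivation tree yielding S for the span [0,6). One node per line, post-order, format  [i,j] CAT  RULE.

[0,1] (S/S)/PP  lex  "song"
[1,2] NP  lex  "gave"
[2,3] (S/PP)\NP  lex  "built"
[1,3] S/PP  <  k=2
[0,3] S/PP  >S  k=1
[3,4] N/S  lex  "in"
[4,5] S  lex  "river"
[3,5] N  >  k=4
[5,6] PP\N  lex  "sent"
[3,6] PP  <  k=5
[0,6] S  >  k=3

[0,6] S   >
  [0,3] S/PP   >S
    [0,1] "song" : (S/S)/PP
    [1,3] S/PP   <
      [1,2] "gave" : NP
      [2,3] "built" : (S/PP)\NP
  [3,6] PP   <
    [3,5] N   >
      [3,4] "in" : N/S
      [4,5] "river" : S
    [5,6] "sent" : PP\N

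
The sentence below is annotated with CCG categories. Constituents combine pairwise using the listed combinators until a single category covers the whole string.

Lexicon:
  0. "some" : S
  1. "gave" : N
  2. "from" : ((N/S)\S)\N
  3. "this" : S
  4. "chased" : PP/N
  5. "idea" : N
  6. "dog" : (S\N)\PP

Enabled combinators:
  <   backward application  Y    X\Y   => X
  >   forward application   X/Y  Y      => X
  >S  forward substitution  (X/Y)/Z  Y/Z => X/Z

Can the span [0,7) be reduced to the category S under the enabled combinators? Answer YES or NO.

YES

[0,7] S   <
  [0,4] N   >
    [0,3] N/S   <
      [0,1] "some" : S
      [1,3] (N/S)\S   <
        [1,2] "gave" : N
        [2,3] "from" : ((N/S)\S)\N
    [3,4] "this" : S
  [4,7] S\N   <
    [4,6] PP   >
      [4,5] "chased" : PP/N
      [5,6] "idea" : N
    [6,7] "dog" : (S\N)\PP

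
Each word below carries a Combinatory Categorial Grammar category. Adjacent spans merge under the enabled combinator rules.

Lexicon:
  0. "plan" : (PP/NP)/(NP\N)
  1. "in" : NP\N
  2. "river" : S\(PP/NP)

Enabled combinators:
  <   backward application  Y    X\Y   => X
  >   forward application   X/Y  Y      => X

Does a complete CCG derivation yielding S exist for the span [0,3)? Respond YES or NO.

YES

[0,3] S   <
  [0,2] PP/NP   >
    [0,1] "plan" : (PP/NP)/(NP\N)
    [1,2] "in" : NP\N
  [2,3] "river" : S\(PP/NP)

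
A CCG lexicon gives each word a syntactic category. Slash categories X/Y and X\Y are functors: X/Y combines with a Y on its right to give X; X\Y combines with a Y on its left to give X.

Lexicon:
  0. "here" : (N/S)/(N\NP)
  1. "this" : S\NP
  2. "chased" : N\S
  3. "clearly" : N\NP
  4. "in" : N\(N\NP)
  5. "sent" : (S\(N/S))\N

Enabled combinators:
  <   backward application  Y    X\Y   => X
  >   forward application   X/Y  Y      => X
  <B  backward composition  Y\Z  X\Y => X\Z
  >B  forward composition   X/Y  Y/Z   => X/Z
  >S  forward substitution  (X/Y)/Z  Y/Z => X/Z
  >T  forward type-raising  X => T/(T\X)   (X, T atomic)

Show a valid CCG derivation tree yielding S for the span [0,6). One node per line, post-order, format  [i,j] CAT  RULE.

[0,1] (N/S)/(N\NP)  lex  "here"
[1,2] S\NP  lex  "this"
[2,3] N\S  lex  "chased"
[1,3] N\NP  <B  k=2
[0,3] N/S  >  k=1
[3,4] N\NP  lex  "clearly"
[4,5] N\(N\NP)  lex  "in"
[3,5] N  <  k=4
[5,6] (S\(N/S))\N  lex  "sent"
[3,6] S\(N/S)  <  k=5
[0,6] S  <  k=3

[0,6] S   <
  [0,3] N/S   >
    [0,1] "here" : (N/S)/(N\NP)
    [1,3] N\NP   <B
      [1,2] "this" : S\NP
      [2,3] "chased" : N\S
  [3,6] S\(N/S)   <
    [3,5] N   <
      [3,4] "clearly" : N\NP
      [4,5] "in" : N\(N\NP)
    [5,6] "sent" : (S\(N/S))\N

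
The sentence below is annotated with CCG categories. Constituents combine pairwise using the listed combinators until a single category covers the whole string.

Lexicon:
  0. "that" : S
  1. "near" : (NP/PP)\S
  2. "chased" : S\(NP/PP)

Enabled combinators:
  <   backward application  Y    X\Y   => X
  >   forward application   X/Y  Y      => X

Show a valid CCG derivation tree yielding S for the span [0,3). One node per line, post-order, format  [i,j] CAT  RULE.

[0,1] S  lex  "that"
[1,2] (NP/PP)\S  lex  "near"
[0,2] NP/PP  <  k=1
[2,3] S\(NP/PP)  lex  "chased"
[0,3] S  <  k=2

[0,3] S   <
  [0,2] NP/PP   <
    [0,1] "that" : S
    [1,2] "near" : (NP/PP)\S
  [2,3] "chased" : S\(NP/PP)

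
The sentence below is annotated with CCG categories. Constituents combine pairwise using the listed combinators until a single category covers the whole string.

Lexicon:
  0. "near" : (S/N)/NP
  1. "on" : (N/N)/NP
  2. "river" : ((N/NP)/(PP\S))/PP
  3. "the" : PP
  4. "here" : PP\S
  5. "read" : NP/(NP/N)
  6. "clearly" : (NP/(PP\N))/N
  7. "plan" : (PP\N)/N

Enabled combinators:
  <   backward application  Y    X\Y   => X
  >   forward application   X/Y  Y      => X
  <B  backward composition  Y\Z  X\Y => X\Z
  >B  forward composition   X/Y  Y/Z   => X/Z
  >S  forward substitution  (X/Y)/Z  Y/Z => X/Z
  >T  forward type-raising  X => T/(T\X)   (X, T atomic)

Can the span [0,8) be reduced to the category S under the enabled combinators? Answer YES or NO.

[0,8] S   >
  [0,5] S/NP   >S
    [0,1] "near" : (S/N)/NP
    [1,5] N/NP   >S
      [1,2] "on" : (N/N)/NP
      [2,5] N/NP   >
        [2,4] (N/NP)/(PP\S)   >
          [2,3] "river" : ((N/NP)/(PP\S))/PP
          [3,4] "the" : PP
        [4,5] "here" : PP\S
  [5,8] NP   >
    [5,6] "read" : NP/(NP/N)
    [6,8] NP/N   >S
      [6,7] "clearly" : (NP/(PP\N))/N
      [7,8] "plan" : (PP\N)/N

YES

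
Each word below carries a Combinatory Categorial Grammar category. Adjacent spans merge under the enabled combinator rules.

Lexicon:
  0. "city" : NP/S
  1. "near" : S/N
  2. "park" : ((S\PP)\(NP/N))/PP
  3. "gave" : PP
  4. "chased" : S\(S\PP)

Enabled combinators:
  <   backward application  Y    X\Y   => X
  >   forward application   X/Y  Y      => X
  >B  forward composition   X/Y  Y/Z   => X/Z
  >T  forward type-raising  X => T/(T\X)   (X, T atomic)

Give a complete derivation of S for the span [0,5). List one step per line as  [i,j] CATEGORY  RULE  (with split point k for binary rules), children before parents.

[0,5] S   <
  [0,4] S\PP   <
    [0,2] NP/N   >B
      [0,1] "city" : NP/S
      [1,2] "near" : S/N
    [2,4] (S\PP)\(NP/N)   >
      [2,3] "park" : ((S\PP)\(NP/N))/PP
      [3,4] "gave" : PP
  [4,5] "chased" : S\(S\PP)

[0,1] NP/S  lex  "city"
[1,2] S/N  lex  "near"
[0,2] NP/N  >B  k=1
[2,3] ((S\PP)\(NP/N))/PP  lex  "park"
[3,4] PP  lex  "gave"
[2,4] (S\PP)\(NP/N)  >  k=3
[0,4] S\PP  <  k=2
[4,5] S\(S\PP)  lex  "chased"
[0,5] S  <  k=4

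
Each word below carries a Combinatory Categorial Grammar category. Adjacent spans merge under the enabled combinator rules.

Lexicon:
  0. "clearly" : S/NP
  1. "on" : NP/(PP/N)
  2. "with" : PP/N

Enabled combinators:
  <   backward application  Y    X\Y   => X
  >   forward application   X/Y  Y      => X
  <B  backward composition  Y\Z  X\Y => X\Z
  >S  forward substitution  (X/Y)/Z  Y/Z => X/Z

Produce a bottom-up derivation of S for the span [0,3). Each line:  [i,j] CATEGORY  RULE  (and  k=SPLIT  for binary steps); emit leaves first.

[0,1] S/NP  lex  "clearly"
[1,2] NP/(PP/N)  lex  "on"
[2,3] PP/N  lex  "with"
[1,3] NP  >  k=2
[0,3] S  >  k=1

[0,3] S   >
  [0,1] "clearly" : S/NP
  [1,3] NP   >
    [1,2] "on" : NP/(PP/N)
    [2,3] "with" : PP/N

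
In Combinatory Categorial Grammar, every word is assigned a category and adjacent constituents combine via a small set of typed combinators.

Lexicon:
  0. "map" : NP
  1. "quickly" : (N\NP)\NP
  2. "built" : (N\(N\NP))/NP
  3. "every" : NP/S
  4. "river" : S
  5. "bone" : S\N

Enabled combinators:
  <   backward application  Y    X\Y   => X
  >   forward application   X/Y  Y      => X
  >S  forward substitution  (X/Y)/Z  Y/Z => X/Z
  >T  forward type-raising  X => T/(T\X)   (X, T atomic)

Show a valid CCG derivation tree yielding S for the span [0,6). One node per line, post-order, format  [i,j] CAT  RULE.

[0,1] NP  lex  "map"
[1,2] (N\NP)\NP  lex  "quickly"
[0,2] N\NP  <  k=1
[2,3] (N\(N\NP))/NP  lex  "built"
[3,4] NP/S  lex  "every"
[4,5] S  lex  "river"
[3,5] NP  >  k=4
[2,5] N\(N\NP)  >  k=3
[0,5] N  <  k=2
[5,6] S\N  lex  "bone"
[0,6] S  <  k=5

[0,6] S   <
  [0,5] N   <
    [0,2] N\NP   <
      [0,1] "map" : NP
      [1,2] "quickly" : (N\NP)\NP
    [2,5] N\(N\NP)   >
      [2,3] "built" : (N\(N\NP))/NP
      [3,5] NP   >
        [3,4] "every" : NP/S
        [4,5] "river" : S
  [5,6] "bone" : S\N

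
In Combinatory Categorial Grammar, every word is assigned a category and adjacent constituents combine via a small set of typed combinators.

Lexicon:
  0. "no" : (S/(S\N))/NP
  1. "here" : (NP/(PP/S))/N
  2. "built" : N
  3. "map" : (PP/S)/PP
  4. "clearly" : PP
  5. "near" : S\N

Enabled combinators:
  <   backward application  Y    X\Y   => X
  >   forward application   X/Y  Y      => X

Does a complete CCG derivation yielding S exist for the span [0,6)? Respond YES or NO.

[0,6] S   >
  [0,5] S/(S\N)   >
    [0,1] "no" : (S/(S\N))/NP
    [1,5] NP   >
      [1,3] NP/(PP/S)   >
        [1,2] "here" : (NP/(PP/S))/N
        [2,3] "built" : N
      [3,5] PP/S   >
        [3,4] "map" : (PP/S)/PP
        [4,5] "clearly" : PP
  [5,6] "near" : S\N

YES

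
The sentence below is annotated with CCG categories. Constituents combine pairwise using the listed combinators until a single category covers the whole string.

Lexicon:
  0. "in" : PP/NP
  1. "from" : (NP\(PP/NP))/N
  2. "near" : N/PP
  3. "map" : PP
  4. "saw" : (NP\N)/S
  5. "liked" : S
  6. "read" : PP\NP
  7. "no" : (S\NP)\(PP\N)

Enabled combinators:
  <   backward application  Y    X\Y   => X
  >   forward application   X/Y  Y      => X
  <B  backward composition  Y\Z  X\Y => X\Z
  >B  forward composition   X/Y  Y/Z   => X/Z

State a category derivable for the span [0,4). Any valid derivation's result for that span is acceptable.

[0,8] S   <
  [0,4] NP   <
    [0,1] "in" : PP/NP
    [1,4] NP\(PP/NP)   >
      [1,2] "from" : (NP\(PP/NP))/N
      [2,4] N   >
        [2,3] "near" : N/PP
        [3,4] "map" : PP
  [4,8] S\NP   <
    [4,7] PP\N   <B
      [4,6] NP\N   >
        [4,5] "saw" : (NP\N)/S
        [5,6] "liked" : S
      [6,7] "read" : PP\NP
    [7,8] "no" : (S\NP)\(PP\N)

NP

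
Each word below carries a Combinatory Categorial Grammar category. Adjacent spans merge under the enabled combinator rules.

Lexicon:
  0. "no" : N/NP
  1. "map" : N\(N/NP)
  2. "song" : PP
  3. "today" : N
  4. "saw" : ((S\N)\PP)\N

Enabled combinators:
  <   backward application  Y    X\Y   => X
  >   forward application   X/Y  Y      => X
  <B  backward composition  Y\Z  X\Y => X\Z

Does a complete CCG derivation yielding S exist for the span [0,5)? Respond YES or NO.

[0,5] S   <
  [0,2] N   <
    [0,1] "no" : N/NP
    [1,2] "map" : N\(N/NP)
  [2,5] S\N   <
    [2,3] "song" : PP
    [3,5] (S\N)\PP   <
      [3,4] "today" : N
      [4,5] "saw" : ((S\N)\PP)\N

YES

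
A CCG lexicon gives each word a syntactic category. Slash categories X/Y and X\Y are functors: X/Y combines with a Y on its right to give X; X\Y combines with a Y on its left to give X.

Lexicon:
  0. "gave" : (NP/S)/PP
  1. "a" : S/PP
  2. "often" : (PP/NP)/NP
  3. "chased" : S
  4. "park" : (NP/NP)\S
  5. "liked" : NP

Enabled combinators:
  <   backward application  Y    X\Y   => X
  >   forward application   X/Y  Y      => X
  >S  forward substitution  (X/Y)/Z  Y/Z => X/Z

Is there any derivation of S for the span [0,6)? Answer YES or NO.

NO

(NP/S)/PP S/PP (PP/NP)/NP S (NP/NP)\S NP
CKY chart[0,6] = {NP}; S ∉ chart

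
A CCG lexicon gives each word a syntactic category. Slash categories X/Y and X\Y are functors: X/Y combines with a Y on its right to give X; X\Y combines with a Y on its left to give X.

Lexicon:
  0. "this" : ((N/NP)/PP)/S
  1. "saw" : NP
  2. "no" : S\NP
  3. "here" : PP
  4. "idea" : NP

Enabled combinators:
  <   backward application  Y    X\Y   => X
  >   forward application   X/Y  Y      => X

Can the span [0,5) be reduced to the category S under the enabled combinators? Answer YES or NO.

((N/NP)/PP)/S NP S\NP PP NP
CKY chart[0,5] = {N}; S ∉ chart

NO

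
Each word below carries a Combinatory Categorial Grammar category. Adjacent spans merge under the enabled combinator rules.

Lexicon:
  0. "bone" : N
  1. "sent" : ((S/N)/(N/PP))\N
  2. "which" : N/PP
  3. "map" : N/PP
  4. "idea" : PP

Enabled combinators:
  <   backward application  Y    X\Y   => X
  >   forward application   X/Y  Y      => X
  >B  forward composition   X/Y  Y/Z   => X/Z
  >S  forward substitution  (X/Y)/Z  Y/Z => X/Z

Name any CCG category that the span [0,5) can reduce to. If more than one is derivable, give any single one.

S

[0,5] S   >
  [0,3] S/N   >
    [0,2] (S/N)/(N/PP)   <
      [0,1] "bone" : N
      [1,2] "sent" : ((S/N)/(N/PP))\N
    [2,3] "which" : N/PP
  [3,5] N   >
    [3,4] "map" : N/PP
    [4,5] "idea" : PP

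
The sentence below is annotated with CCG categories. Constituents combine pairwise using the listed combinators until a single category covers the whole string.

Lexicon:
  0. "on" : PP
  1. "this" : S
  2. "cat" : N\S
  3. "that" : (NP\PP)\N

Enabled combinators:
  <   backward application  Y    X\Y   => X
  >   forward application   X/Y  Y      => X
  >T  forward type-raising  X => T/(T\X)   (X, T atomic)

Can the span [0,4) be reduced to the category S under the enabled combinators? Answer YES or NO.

PP S N\S (NP\PP)\N
CKY chart[0,4] = {N/(N\NP), NP, NP/(NP\NP), PP/(PP\NP), S/(S\NP)}; S ∉ chart

NO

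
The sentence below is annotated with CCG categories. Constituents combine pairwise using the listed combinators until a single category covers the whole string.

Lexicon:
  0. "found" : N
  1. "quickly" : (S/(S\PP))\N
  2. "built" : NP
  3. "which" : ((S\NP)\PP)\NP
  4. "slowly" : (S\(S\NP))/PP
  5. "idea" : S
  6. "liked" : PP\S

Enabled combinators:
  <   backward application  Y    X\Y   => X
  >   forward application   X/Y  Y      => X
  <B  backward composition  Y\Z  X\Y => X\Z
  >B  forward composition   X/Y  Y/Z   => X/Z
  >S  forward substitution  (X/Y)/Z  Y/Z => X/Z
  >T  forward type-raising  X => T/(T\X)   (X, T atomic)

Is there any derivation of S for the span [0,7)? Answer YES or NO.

YES

[0,7] S   >
  [0,2] S/(S\PP)   <
    [0,1] "found" : N
    [1,2] "quickly" : (S/(S\PP))\N
  [2,7] S\PP   <B
    [2,4] (S\NP)\PP   <
      [2,3] "built" : NP
      [3,4] "which" : ((S\NP)\PP)\NP
    [4,7] S\(S\NP)   >
      [4,5] "slowly" : (S\(S\NP))/PP
      [5,7] PP   <
        [5,6] "idea" : S
        [6,7] "liked" : PP\S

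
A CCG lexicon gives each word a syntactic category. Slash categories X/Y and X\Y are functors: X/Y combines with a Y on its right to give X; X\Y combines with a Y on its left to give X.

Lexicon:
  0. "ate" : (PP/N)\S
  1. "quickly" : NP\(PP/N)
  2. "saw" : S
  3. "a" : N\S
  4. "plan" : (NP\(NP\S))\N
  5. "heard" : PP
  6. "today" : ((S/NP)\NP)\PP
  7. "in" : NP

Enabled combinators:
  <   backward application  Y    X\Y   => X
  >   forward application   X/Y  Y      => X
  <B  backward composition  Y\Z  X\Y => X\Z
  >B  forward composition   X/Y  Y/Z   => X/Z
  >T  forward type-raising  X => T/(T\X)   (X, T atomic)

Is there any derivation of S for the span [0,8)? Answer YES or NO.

[0,8] S   >
  [0,7] S/NP   <
    [0,5] NP   <
      [0,2] NP\S   <B
        [0,1] "ate" : (PP/N)\S
        [1,2] "quickly" : NP\(PP/N)
      [2,5] NP\(NP\S)   <
        [2,4] N   <
          [2,3] "saw" : S
          [3,4] "a" : N\S
        [4,5] "plan" : (NP\(NP\S))\N
    [5,7] (S/NP)\NP   <
      [5,6] "heard" : PP
      [6,7] "today" : ((S/NP)\NP)\PP
  [7,8] "in" : NP

YES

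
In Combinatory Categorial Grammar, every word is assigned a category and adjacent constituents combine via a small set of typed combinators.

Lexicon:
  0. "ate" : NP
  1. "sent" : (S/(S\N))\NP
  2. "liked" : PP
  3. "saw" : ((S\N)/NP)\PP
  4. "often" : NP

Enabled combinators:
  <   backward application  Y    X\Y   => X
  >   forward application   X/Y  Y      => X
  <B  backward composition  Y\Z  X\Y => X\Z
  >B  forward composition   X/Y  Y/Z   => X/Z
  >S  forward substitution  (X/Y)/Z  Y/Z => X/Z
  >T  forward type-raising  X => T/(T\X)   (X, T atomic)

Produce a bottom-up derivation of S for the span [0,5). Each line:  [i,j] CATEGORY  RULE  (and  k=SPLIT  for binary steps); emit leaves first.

[0,5] S   >
  [0,2] S/(S\N)   <
    [0,1] "ate" : NP
    [1,2] "sent" : (S/(S\N))\NP
  [2,5] S\N   >
    [2,4] (S\N)/NP   <
      [2,3] "liked" : PP
      [3,4] "saw" : ((S\N)/NP)\PP
    [4,5] "often" : NP

[0,1] NP  lex  "ate"
[1,2] (S/(S\N))\NP  lex  "sent"
[0,2] S/(S\N)  <  k=1
[2,3] PP  lex  "liked"
[3,4] ((S\N)/NP)\PP  lex  "saw"
[2,4] (S\N)/NP  <  k=3
[4,5] NP  lex  "often"
[2,5] S\N  >  k=4
[0,5] S  >  k=2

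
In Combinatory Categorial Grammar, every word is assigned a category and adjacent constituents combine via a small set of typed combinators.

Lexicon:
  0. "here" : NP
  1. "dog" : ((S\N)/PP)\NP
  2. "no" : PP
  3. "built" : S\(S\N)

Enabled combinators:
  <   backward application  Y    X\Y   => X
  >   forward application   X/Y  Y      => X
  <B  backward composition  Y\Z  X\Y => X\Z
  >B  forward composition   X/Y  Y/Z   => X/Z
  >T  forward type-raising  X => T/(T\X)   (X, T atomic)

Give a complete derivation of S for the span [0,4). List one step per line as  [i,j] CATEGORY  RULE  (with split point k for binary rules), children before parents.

[0,1] NP  lex  "here"
[1,2] ((S\N)/PP)\NP  lex  "dog"
[0,2] (S\N)/PP  <  k=1
[2,3] PP  lex  "no"
[0,3] S\N  >  k=2
[3,4] S\(S\N)  lex  "built"
[0,4] S  <  k=3

[0,4] S   <
  [0,3] S\N   >
    [0,2] (S\N)/PP   <
      [0,1] "here" : NP
      [1,2] "dog" : ((S\N)/PP)\NP
    [2,3] "no" : PP
  [3,4] "built" : S\(S\N)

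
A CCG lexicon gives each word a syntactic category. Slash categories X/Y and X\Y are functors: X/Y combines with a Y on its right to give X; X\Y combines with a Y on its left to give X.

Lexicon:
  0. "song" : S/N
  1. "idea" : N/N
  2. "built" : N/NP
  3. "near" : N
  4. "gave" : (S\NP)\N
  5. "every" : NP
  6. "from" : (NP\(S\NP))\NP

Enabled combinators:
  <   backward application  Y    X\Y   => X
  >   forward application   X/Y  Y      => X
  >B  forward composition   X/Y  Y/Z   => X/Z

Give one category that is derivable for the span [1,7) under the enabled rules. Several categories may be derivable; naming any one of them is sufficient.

[0,7] S   >
  [0,1] "song" : S/N
  [1,7] N   >
    [1,3] N/NP   >B
      [1,2] "idea" : N/N
      [2,3] "built" : N/NP
    [3,7] NP   <
      [3,5] S\NP   <
        [3,4] "near" : N
        [4,5] "gave" : (S\NP)\N
      [5,7] NP\(S\NP)   <
        [5,6] "every" : NP
        [6,7] "from" : (NP\(S\NP))\NP

N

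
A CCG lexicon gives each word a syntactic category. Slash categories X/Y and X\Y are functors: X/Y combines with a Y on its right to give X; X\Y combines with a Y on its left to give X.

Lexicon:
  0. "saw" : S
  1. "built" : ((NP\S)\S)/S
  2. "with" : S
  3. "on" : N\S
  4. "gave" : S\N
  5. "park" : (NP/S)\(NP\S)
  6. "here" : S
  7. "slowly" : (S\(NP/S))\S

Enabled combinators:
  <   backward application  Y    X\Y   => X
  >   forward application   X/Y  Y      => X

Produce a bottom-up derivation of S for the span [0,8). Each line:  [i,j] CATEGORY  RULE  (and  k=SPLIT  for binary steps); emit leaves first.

[0,1] S  lex  "saw"
[1,2] ((NP\S)\S)/S  lex  "built"
[2,3] S  lex  "with"
[3,4] N\S  lex  "on"
[2,4] N  <  k=3
[4,5] S\N  lex  "gave"
[2,5] S  <  k=4
[1,5] (NP\S)\S  >  k=2
[0,5] NP\S  <  k=1
[5,6] (NP/S)\(NP\S)  lex  "park"
[0,6] NP/S  <  k=5
[6,7] S  lex  "here"
[7,8] (S\(NP/S))\S  lex  "slowly"
[6,8] S\(NP/S)  <  k=7
[0,8] S  <  k=6

[0,8] S   <
  [0,6] NP/S   <
    [0,5] NP\S   <
      [0,1] "saw" : S
      [1,5] (NP\S)\S   >
        [1,2] "built" : ((NP\S)\S)/S
        [2,5] S   <
          [2,4] N   <
            [2,3] "with" : S
            [3,4] "on" : N\S
          [4,5] "gave" : S\N
    [5,6] "park" : (NP/S)\(NP\S)
  [6,8] S\(NP/S)   <
    [6,7] "here" : S
    [7,8] "slowly" : (S\(NP/S))\S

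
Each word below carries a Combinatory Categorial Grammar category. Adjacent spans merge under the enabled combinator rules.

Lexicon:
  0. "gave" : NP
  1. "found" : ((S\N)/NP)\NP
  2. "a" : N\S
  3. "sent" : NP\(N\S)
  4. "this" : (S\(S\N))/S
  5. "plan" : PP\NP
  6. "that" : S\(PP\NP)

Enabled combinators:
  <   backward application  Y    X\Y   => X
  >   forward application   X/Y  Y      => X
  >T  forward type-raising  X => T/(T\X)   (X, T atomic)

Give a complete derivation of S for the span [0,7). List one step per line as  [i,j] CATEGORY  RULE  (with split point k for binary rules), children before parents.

[0,7] S   <
  [0,4] S\N   >
    [0,2] (S\N)/NP   <
      [0,1] "gave" : NP
      [1,2] "found" : ((S\N)/NP)\NP
    [2,4] NP   <
      [2,3] "a" : N\S
      [3,4] "sent" : NP\(N\S)
  [4,7] S\(S\N)   >
    [4,5] "this" : (S\(S\N))/S
    [5,7] S   <
      [5,6] "plan" : PP\NP
      [6,7] "that" : S\(PP\NP)

[0,1] NP  lex  "gave"
[1,2] ((S\N)/NP)\NP  lex  "found"
[0,2] (S\N)/NP  <  k=1
[2,3] N\S  lex  "a"
[3,4] NP\(N\S)  lex  "sent"
[2,4] NP  <  k=3
[0,4] S\N  >  k=2
[4,5] (S\(S\N))/S  lex  "this"
[5,6] PP\NP  lex  "plan"
[6,7] S\(PP\NP)  lex  "that"
[5,7] S  <  k=6
[4,7] S\(S\N)  >  k=5
[0,7] S  <  k=4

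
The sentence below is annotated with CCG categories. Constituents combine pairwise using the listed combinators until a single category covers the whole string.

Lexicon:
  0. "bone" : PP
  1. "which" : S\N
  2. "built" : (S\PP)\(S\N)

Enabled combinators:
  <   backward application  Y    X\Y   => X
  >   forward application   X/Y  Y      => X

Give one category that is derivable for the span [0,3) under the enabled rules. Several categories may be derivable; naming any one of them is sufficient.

[0,3] S   <
  [0,1] "bone" : PP
  [1,3] S\PP   <
    [1,2] "which" : S\N
    [2,3] "built" : (S\PP)\(S\N)

S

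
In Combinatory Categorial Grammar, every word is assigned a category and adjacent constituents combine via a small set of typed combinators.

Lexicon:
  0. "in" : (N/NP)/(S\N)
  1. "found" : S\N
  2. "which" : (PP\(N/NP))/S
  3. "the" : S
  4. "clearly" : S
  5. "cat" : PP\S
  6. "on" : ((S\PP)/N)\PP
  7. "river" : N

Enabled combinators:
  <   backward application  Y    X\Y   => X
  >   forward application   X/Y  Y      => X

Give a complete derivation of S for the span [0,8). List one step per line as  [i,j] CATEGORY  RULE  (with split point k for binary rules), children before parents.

[0,8] S   <
  [0,4] PP   <
    [0,2] N/NP   >
      [0,1] "in" : (N/NP)/(S\N)
      [1,2] "found" : S\N
    [2,4] PP\(N/NP)   >
      [2,3] "which" : (PP\(N/NP))/S
      [3,4] "the" : S
  [4,8] S\PP   >
    [4,7] (S\PP)/N   <
      [4,6] PP   <
        [4,5] "clearly" : S
        [5,6] "cat" : PP\S
      [6,7] "on" : ((S\PP)/N)\PP
    [7,8] "river" : N

[0,1] (N/NP)/(S\N)  lex  "in"
[1,2] S\N  lex  "found"
[0,2] N/NP  >  k=1
[2,3] (PP\(N/NP))/S  lex  "which"
[3,4] S  lex  "the"
[2,4] PP\(N/NP)  >  k=3
[0,4] PP  <  k=2
[4,5] S  lex  "clearly"
[5,6] PP\S  lex  "cat"
[4,6] PP  <  k=5
[6,7] ((S\PP)/N)\PP  lex  "on"
[4,7] (S\PP)/N  <  k=6
[7,8] N  lex  "river"
[4,8] S\PP  >  k=7
[0,8] S  <  k=4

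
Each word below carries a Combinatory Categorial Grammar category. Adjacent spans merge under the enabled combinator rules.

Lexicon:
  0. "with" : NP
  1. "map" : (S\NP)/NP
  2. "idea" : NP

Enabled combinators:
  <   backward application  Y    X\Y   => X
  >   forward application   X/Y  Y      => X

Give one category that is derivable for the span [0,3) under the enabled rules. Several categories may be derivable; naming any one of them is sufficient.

[0,3] S   <
  [0,1] "with" : NP
  [1,3] S\NP   >
    [1,2] "map" : (S\NP)/NP
    [2,3] "idea" : NP

S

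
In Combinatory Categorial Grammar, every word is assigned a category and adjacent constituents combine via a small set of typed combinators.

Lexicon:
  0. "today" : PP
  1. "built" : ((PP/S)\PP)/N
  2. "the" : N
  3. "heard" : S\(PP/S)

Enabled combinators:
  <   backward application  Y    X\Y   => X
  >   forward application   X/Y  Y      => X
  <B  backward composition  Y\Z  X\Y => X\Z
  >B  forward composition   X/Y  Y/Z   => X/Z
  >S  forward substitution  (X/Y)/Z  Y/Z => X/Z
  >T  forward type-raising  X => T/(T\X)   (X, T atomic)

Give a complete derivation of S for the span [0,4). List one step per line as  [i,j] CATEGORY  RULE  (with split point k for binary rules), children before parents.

[0,1] PP  lex  "today"
[0,1] S/(S\PP)  >T
[1,2] ((PP/S)\PP)/N  lex  "built"
[2,3] N  lex  "the"
[1,3] (PP/S)\PP  >  k=2
[3,4] S\(PP/S)  lex  "heard"
[1,4] S\PP  <B  k=3
[0,4] S  >  k=1

[0,4] S   >
  [0,1] S/(S\PP)   >T
    [0,1] "today" : PP
  [1,4] S\PP   <B
    [1,3] (PP/S)\PP   >
      [1,2] "built" : ((PP/S)\PP)/N
      [2,3] "the" : N
    [3,4] "heard" : S\(PP/S)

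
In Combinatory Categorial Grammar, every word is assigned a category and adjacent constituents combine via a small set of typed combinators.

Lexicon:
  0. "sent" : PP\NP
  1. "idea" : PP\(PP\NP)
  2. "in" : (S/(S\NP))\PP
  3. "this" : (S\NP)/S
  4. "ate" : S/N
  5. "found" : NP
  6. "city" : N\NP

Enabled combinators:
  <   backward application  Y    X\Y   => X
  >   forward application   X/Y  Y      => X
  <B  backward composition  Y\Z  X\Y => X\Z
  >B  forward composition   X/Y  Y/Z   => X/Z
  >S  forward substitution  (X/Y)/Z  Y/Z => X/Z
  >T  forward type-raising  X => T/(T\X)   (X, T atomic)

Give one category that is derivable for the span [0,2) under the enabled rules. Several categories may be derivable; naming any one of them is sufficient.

[0,7] S   >
  [0,3] S/(S\NP)   <
    [0,2] PP   <
      [0,1] "sent" : PP\NP
      [1,2] "idea" : PP\(PP\NP)
    [2,3] "in" : (S/(S\NP))\PP
  [3,7] S\NP   >
    [3,4] "this" : (S\NP)/S
    [4,7] S   >
      [4,5] "ate" : S/N
      [5,7] N   >
        [5,6] N/(N\NP)   >T
          [5,6] "found" : NP
        [6,7] "city" : N\NP

PP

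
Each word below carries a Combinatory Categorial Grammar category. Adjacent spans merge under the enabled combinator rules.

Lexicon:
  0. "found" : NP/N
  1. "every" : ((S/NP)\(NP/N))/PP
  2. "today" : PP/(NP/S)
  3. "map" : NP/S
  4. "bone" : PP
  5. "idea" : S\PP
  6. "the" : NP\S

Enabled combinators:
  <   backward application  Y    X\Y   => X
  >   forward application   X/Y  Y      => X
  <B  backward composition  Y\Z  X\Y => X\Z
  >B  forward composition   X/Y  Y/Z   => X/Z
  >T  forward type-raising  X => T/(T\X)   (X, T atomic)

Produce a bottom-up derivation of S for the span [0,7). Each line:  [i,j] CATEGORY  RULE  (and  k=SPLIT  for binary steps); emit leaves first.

[0,7] S   >
  [0,4] S/NP   <
    [0,1] "found" : NP/N
    [1,4] (S/NP)\(NP/N)   >
      [1,2] "every" : ((S/NP)\(NP/N))/PP
      [2,4] PP   >
        [2,3] "today" : PP/(NP/S)
        [3,4] "map" : NP/S
  [4,7] NP   <
    [4,6] S   <
      [4,5] "bone" : PP
      [5,6] "idea" : S\PP
    [6,7] "the" : NP\S

[0,1] NP/N  lex  "found"
[1,2] ((S/NP)\(NP/N))/PP  lex  "every"
[2,3] PP/(NP/S)  lex  "today"
[3,4] NP/S  lex  "map"
[2,4] PP  >  k=3
[1,4] (S/NP)\(NP/N)  >  k=2
[0,4] S/NP  <  k=1
[4,5] PP  lex  "bone"
[5,6] S\PP  lex  "idea"
[4,6] S  <  k=5
[6,7] NP\S  lex  "the"
[4,7] NP  <  k=6
[0,7] S  >  k=4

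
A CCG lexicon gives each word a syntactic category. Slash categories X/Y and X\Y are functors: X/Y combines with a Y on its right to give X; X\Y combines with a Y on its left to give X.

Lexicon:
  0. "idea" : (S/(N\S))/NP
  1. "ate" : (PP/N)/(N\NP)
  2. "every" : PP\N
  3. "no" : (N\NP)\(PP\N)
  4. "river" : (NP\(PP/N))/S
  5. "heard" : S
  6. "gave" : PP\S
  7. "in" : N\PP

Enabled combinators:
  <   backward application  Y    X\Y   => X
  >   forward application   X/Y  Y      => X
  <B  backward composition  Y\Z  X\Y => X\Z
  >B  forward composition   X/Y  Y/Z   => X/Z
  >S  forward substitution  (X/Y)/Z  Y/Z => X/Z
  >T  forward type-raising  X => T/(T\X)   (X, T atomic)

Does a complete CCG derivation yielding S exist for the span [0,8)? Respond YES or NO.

YES

[0,8] S   >
  [0,6] S/(N\S)   >
    [0,1] "idea" : (S/(N\S))/NP
    [1,6] NP   <
      [1,4] PP/N   >
        [1,2] "ate" : (PP/N)/(N\NP)
        [2,4] N\NP   <
          [2,3] "every" : PP\N
          [3,4] "no" : (N\NP)\(PP\N)
      [4,6] NP\(PP/N)   >
        [4,5] "river" : (NP\(PP/N))/S
        [5,6] "heard" : S
  [6,8] N\S   <B
    [6,7] "gave" : PP\S
    [7,8] "in" : N\PP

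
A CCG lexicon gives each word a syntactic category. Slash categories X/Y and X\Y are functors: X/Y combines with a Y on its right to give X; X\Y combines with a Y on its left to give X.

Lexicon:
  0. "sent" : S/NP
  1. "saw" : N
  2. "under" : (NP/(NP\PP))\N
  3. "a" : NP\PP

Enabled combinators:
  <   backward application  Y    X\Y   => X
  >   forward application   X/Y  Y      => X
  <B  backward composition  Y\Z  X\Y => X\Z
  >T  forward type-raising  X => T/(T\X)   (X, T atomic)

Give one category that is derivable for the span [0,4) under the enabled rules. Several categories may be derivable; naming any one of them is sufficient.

S

[0,4] S   >
  [0,1] "sent" : S/NP
  [1,4] NP   >
    [1,3] NP/(NP\PP)   <
      [1,2] "saw" : N
      [2,3] "under" : (NP/(NP\PP))\N
    [3,4] "a" : NP\PP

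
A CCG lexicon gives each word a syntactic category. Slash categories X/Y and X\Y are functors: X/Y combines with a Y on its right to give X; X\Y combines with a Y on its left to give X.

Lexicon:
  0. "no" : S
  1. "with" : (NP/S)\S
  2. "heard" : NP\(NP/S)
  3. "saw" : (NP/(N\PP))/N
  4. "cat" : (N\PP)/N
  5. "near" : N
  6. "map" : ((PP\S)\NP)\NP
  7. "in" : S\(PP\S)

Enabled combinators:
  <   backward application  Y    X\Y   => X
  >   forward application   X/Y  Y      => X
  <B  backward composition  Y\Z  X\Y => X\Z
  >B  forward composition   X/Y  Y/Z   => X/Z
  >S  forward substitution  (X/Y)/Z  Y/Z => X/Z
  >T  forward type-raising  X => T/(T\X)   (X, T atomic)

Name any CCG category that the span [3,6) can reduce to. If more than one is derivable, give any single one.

NP

[0,8] S   <
  [0,3] NP   >
    [0,1] NP/(NP\S)   >T
      [0,1] "no" : S
    [1,3] NP\S   <B
      [1,2] "with" : (NP/S)\S
      [2,3] "heard" : NP\(NP/S)
  [3,8] S\NP   <B
    [3,7] (PP\S)\NP   <
      [3,6] NP   >
        [3,5] NP/N   >S
          [3,4] "saw" : (NP/(N\PP))/N
          [4,5] "cat" : (N\PP)/N
        [5,6] "near" : N
      [6,7] "map" : ((PP\S)\NP)\NP
    [7,8] "in" : S\(PP\S)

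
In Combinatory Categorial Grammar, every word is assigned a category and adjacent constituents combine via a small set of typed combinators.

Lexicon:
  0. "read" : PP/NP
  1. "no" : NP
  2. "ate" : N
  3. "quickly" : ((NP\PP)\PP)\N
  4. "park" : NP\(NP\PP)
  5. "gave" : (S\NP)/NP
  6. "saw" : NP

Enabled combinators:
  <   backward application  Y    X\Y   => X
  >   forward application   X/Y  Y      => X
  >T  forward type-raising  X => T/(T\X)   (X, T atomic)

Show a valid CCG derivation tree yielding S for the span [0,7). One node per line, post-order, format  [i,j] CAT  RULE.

[0,1] PP/NP  lex  "read"
[1,2] NP  lex  "no"
[0,2] PP  >  k=1
[2,3] N  lex  "ate"
[3,4] ((NP\PP)\PP)\N  lex  "quickly"
[2,4] (NP\PP)\PP  <  k=3
[0,4] NP\PP  <  k=2
[4,5] NP\(NP\PP)  lex  "park"
[0,5] NP  <  k=4
[5,6] (S\NP)/NP  lex  "gave"
[6,7] NP  lex  "saw"
[5,7] S\NP  >  k=6
[0,7] S  <  k=5

[0,7] S   <
  [0,5] NP   <
    [0,4] NP\PP   <
      [0,2] PP   >
        [0,1] "read" : PP/NP
        [1,2] "no" : NP
      [2,4] (NP\PP)\PP   <
        [2,3] "ate" : N
        [3,4] "quickly" : ((NP\PP)\PP)\N
    [4,5] "park" : NP\(NP\PP)
  [5,7] S\NP   >
    [5,6] "gave" : (S\NP)/NP
    [6,7] "saw" : NP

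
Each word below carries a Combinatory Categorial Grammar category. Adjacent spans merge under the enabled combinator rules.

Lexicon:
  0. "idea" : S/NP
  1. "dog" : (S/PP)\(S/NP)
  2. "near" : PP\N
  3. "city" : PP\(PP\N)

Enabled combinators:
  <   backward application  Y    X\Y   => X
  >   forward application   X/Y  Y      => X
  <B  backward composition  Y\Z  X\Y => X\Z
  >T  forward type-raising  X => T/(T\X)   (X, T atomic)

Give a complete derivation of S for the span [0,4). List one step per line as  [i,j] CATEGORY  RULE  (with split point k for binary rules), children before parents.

[0,4] S   >
  [0,2] S/PP   <
    [0,1] "idea" : S/NP
    [1,2] "dog" : (S/PP)\(S/NP)
  [2,4] PP   <
    [2,3] "near" : PP\N
    [3,4] "city" : PP\(PP\N)

[0,1] S/NP  lex  "idea"
[1,2] (S/PP)\(S/NP)  lex  "dog"
[0,2] S/PP  <  k=1
[2,3] PP\N  lex  "near"
[3,4] PP\(PP\N)  lex  "city"
[2,4] PP  <  k=3
[0,4] S  >  k=2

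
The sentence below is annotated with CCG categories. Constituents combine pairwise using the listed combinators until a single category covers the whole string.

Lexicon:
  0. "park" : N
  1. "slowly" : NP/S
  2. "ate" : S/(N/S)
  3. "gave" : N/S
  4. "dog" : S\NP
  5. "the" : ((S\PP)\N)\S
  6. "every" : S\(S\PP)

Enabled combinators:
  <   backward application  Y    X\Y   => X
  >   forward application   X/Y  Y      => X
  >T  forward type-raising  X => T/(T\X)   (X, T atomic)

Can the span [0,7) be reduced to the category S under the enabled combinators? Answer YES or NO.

YES

[0,7] S   <
  [0,6] S\PP   <
    [0,1] "park" : N
    [1,6] (S\PP)\N   <
      [1,5] S   <
        [1,4] NP   >
          [1,2] "slowly" : NP/S
          [2,4] S   >
            [2,3] "ate" : S/(N/S)
            [3,4] "gave" : N/S
        [4,5] "dog" : S\NP
      [5,6] "the" : ((S\PP)\N)\S
  [6,7] "every" : S\(S\PP)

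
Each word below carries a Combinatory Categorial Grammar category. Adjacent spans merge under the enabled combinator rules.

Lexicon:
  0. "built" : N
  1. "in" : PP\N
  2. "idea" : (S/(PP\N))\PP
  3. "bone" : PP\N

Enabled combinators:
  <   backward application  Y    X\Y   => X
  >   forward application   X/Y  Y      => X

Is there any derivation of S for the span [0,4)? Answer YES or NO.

YES

[0,4] S   >
  [0,3] S/(PP\N)   <
    [0,2] PP   <
      [0,1] "built" : N
      [1,2] "in" : PP\N
    [2,3] "idea" : (S/(PP\N))\PP
  [3,4] "bone" : PP\N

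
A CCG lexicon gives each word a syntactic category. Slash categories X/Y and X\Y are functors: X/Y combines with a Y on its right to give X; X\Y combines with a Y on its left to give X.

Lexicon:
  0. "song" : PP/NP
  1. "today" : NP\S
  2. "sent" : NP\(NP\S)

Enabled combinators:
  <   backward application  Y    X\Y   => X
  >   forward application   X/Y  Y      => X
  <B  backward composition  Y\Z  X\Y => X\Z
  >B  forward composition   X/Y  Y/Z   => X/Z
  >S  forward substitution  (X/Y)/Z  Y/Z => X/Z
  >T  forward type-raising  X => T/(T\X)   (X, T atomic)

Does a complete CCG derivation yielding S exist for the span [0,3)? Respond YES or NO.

PP/NP NP\S NP\(NP\S)
CKY chart[0,3] = {N/(N\PP), NP/(NP\PP), PP, PP/(NP\NP), PP/(PP\PP), S/(S\PP)}; S ∉ chart

NO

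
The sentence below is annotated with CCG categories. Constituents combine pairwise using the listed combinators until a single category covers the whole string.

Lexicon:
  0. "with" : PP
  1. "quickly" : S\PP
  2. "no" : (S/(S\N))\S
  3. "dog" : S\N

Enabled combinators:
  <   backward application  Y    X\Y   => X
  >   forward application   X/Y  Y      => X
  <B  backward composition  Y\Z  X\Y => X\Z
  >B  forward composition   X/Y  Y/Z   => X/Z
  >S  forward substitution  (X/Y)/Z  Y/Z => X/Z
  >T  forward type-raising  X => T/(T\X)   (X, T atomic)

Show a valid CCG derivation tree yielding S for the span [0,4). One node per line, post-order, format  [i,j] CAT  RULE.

[0,4] S   >
  [0,3] S/(S\N)   <
    [0,2] S   <
      [0,1] "with" : PP
      [1,2] "quickly" : S\PP
    [2,3] "no" : (S/(S\N))\S
  [3,4] "dog" : S\N

[0,1] PP  lex  "with"
[1,2] S\PP  lex  "quickly"
[0,2] S  <  k=1
[2,3] (S/(S\N))\S  lex  "no"
[0,3] S/(S\N)  <  k=2
[3,4] S\N  lex  "dog"
[0,4] S  >  k=3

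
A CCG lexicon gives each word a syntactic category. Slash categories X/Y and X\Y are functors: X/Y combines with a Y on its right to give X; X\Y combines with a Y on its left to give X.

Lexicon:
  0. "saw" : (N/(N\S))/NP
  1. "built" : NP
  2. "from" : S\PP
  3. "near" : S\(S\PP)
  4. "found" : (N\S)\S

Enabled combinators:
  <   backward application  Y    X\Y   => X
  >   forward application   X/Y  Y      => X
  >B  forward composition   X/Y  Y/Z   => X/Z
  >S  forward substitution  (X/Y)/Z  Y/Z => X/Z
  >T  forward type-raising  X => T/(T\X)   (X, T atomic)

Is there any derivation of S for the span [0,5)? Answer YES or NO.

NO

(N/(N\S))/NP NP S\PP S\(S\PP) (N\S)\S
CKY chart[0,5] = {N, N/(N\N), NP/(NP\N), PP/(PP\N), S/(S\N)}; S ∉ chart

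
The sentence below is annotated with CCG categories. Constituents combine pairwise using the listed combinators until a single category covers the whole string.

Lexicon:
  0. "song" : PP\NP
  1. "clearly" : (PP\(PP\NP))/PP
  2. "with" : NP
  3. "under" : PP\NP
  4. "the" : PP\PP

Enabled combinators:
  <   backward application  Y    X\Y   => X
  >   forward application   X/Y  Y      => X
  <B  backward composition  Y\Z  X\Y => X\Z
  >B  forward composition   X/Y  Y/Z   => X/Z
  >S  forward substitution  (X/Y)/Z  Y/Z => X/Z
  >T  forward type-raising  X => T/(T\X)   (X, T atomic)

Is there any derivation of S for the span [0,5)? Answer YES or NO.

NO

PP\NP (PP\(PP\NP))/PP NP PP\NP PP\PP
CKY chart[0,5] = {N/(N\PP), NP/(NP\PP), PP, PP/(PP\PP), S/(S\PP)}; S ∉ chart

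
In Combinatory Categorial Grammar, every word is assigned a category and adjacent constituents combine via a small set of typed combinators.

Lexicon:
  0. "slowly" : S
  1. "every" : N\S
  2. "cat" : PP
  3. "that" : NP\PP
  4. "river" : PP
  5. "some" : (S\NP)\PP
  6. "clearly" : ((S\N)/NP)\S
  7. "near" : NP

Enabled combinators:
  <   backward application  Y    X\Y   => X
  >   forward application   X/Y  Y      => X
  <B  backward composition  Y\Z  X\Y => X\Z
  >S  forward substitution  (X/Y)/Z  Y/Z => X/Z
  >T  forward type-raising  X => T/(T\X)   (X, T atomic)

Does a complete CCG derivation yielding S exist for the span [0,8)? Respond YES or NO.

[0,8] S   <
  [0,2] N   >
    [0,1] N/(N\S)   >T
      [0,1] "slowly" : S
    [1,2] "every" : N\S
  [2,8] S\N   >
    [2,7] (S\N)/NP   <
      [2,6] S   <
        [2,4] NP   <
          [2,3] "cat" : PP
          [3,4] "that" : NP\PP
        [4,6] S\NP   <
          [4,5] "river" : PP
          [5,6] "some" : (S\NP)\PP
      [6,7] "clearly" : ((S\N)/NP)\S
    [7,8] "near" : NP

YES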